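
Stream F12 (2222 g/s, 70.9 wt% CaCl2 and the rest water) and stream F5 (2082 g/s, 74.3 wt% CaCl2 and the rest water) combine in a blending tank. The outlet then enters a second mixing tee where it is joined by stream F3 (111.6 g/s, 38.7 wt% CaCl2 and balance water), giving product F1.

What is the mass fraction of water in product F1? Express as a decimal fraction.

Overall, product flow = 4415.6 g/s.
water in = 2222×0.291 + 2082×0.257 + 111.6×0.613 = 1250.1 g/s.
water fraction in F1 = 0.2831.

0.2831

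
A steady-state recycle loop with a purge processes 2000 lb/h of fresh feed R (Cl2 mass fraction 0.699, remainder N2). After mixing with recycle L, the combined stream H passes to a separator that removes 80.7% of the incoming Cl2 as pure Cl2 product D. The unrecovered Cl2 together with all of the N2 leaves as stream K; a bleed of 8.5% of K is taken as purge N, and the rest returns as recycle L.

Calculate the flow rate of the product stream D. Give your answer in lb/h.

Cl2 in H: m_A = 2000×0.699 + (1−0.085)·(1−0.807)·m_A, so m_A = 1398/0.8234 = 1697.8 lb/h.
Product D = 0.807×1697.8 = 1370.1 lb/h.

1370 lb/h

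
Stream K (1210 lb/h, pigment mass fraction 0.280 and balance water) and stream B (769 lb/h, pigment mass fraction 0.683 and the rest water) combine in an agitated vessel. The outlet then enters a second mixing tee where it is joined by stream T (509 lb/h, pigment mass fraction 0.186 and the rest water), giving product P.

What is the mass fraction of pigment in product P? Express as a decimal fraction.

0.385

Overall, product flow = 2488 lb/h.
pigment in = 1210×0.280 + 769×0.683 + 509×0.186 = 958.7 lb/h.
pigment fraction in P = 0.385.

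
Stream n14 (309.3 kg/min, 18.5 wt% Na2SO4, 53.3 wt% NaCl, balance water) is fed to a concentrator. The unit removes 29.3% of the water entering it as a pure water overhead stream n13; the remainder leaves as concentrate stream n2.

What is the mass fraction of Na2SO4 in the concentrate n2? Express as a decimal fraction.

0.2017

Na2SO4 is not removed: 309.3×0.185 = 57.221 kg/min of Na2SO4 enters n2.
water entering = 309.3×0.282 = 87.223 kg/min; overhead removed = 0.293×87.223 = 25.556 kg/min.
Concentrate = 309.3 − 25.556 = 283.74 kg/min.
Mass fraction = 57.221/283.74 = 0.2017.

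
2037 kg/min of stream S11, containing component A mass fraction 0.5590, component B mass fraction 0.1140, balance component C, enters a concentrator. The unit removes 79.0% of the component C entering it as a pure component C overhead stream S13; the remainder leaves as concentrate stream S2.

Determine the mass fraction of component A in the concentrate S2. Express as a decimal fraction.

component A is not removed: 2037×0.559 = 1138.7 kg/min of component A enters S2.
component C entering = 2037×0.327 = 666.1 kg/min; overhead removed = 0.790×666.1 = 526.22 kg/min.
Concentrate = 2037 − 526.22 = 1510.8 kg/min.
Mass fraction = 1138.7/1510.8 = 0.7537.

0.7537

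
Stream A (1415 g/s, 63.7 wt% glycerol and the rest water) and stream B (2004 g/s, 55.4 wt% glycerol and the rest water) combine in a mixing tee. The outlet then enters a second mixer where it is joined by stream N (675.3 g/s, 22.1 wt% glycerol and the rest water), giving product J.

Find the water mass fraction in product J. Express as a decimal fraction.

Overall, product flow = 4094.3 g/s.
water in = 1415×0.363 + 2004×0.446 + 675.3×0.779 = 1933.5 g/s.
water fraction in J = 0.472.

0.472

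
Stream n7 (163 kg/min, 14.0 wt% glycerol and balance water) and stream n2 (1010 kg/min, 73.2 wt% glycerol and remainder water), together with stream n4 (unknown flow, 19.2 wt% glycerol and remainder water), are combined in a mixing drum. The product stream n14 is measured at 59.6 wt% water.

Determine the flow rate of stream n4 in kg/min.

Let n4 be the unknown flow. Total out = 1173 + n4.
water balance: 410.86 + 0.808·n4 = 0.596·(1173 + n4)
(0.808 − 0.596)·n4 = 0.596×1173 − 410.86 = 288.25
n4 = 288.25 / 0.212 = 1359.7 kg/min

1360 kg/min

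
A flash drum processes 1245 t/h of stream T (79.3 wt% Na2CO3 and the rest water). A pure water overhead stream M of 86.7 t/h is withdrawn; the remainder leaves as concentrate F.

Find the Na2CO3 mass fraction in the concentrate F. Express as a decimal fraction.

Na2CO3 is not removed: 1245×0.793 = 987.29 t/h of Na2CO3 enters F.
Concentrate = 1245 − 86.7 = 1158.3 t/h.
Mass fraction = 987.29/1158.3 = 0.8524.

0.8524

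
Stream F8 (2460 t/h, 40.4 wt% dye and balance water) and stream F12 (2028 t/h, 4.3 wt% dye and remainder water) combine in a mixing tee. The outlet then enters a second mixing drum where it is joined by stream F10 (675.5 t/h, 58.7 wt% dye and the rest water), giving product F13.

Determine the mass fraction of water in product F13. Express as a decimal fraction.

0.714

Overall, product flow = 5163.5 t/h.
water in = 2460×0.596 + 2028×0.957 + 675.5×0.413 = 3685.9 t/h.
water fraction in F13 = 0.714.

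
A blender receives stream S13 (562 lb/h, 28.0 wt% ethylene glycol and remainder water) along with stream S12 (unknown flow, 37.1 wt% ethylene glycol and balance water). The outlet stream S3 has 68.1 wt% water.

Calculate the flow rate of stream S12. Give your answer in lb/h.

421.5 lb/h

Let S12 be the unknown flow. Total out = 562 + S12.
water balance: 404.64 + 0.629·S12 = 0.681·(562 + S12)
(0.629 − 0.681)·S12 = 0.681×562 − 404.64 = -21.918
S12 = -21.918 / -0.052 = 421.5 lb/h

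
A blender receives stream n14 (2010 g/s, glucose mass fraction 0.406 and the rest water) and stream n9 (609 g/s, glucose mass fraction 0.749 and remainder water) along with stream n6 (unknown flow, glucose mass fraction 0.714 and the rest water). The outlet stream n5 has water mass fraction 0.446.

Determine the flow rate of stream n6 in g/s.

1117 g/s

Let n6 be the unknown flow. Total out = 2619 + n6.
water balance: 1346.8 + 0.286·n6 = 0.446·(2619 + n6)
(0.286 − 0.446)·n6 = 0.446×2619 − 1346.8 = -178.72
n6 = -178.72 / -0.160 = 1117 g/s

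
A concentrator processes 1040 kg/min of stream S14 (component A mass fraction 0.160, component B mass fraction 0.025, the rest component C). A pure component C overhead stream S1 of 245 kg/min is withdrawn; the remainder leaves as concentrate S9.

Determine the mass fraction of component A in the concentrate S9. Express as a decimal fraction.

component A is not removed: 1040×0.160 = 166.4 kg/min of component A enters S9.
Concentrate = 1040 − 245 = 795 kg/min.
Mass fraction = 166.4/795 = 0.209.

0.209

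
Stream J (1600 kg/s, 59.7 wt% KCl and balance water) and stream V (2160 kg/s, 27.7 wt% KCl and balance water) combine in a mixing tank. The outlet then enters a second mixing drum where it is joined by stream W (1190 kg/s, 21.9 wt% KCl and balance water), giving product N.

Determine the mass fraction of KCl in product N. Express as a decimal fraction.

Overall, product flow = 4950 kg/s.
KCl in = 1600×0.597 + 2160×0.277 + 1190×0.219 = 1814.1 kg/s.
KCl fraction in N = 0.366.

0.366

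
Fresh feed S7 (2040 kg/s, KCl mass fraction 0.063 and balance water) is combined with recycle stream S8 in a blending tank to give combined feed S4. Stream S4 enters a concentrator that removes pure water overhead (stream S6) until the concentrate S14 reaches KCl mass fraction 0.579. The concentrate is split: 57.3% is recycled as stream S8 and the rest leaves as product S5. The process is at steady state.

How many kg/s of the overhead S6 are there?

Overall KCl balance (none leaves overhead): KCl in fresh feed = KCl in product, i.e. 2040×0.063 = (1−0.573)·S14·0.579.
S14 = 128.52/(0.579×0.427) = 519.83 kg/s.
Recycle S8 = 0.573×519.83 = 297.86 kg/s.
Combined feed S4 = 2040 + 297.86 = 2337.9 kg/s.
Overhead S6 = S4 − S14 = 2337.9 − 519.83 = 1818 kg/s.

1818 kg/s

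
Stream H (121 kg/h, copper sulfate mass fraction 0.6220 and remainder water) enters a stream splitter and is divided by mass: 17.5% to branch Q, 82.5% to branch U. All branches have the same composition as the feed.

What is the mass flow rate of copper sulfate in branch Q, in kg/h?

13.17 kg/h

Branch Q total = 0.175×121 = 21.175 kg/h.
copper sulfate in Q = 0.622×21.175 = 13.171 kg/h.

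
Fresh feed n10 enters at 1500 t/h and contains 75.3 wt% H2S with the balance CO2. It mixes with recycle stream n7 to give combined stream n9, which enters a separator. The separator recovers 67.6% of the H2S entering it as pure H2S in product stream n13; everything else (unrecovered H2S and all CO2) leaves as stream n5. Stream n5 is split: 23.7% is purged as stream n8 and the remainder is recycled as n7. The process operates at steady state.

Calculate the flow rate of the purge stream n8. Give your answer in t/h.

CO2 enters only via n10 and leaves only via the purge: 1500×0.247 = 0.237×(CO2 in n5), and the separator passes all CO2, so CO2 in n9 = CO2 in n5 = 1563.3 t/h.
H2S in n9: m_A = 1500×0.753 + (1−0.237)·(1−0.676)·m_A, so m_A = 1129.5/0.7528 = 1500.4 t/h.
n5 = (1−0.676)×1500.4 + 1563.3 = 2049.4 t/h.
Purge n8 = 0.237×2049.4 = 485.71 t/h.

485.7 t/h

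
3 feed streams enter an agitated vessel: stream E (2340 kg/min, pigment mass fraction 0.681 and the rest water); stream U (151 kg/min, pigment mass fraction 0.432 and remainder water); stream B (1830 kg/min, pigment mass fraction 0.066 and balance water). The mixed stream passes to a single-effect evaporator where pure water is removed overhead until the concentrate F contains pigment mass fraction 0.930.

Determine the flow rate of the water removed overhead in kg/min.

pigment entering = 2340×0.681 + 151×0.432 + 1830×0.066 = 1779.6 kg/min.
All pigment reports to F, so F = 1779.6/0.930 = 1913.5 kg/min.
Total feed = 4321 kg/min; overhead = 4321 − 1913.5 = 2407.5 kg/min.

2408 kg/min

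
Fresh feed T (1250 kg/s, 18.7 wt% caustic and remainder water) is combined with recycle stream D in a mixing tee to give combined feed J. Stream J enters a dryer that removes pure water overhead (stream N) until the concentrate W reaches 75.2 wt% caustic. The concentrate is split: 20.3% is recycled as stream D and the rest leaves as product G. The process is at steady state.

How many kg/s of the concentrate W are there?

Overall caustic balance (none leaves overhead): caustic in fresh feed = caustic in product, i.e. 1250×0.187 = (1−0.203)·W·0.752.
W = 233.75/(0.752×0.797) = 390.01 kg/s.

390 kg/s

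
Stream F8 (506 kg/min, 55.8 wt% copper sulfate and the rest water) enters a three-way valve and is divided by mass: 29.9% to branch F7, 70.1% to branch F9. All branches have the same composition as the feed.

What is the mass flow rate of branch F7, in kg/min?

Branch F7 flow = 0.299×506 = 151.29 kg/min.

151.3 kg/min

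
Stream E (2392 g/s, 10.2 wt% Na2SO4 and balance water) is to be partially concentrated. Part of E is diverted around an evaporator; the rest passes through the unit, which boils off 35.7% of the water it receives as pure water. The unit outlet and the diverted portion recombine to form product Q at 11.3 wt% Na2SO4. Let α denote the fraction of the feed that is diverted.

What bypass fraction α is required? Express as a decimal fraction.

All 2392×0.102 = 243.98 g/s of Na2SO4 reaches Q, so Q = 243.98/0.113 = 2159.2 g/s and vapour = 232.85 g/s.
The evaporator receives (1−α)·2392 of feed at 0.898 water and removes 0.357 of that water:
0.357×0.898×(1−α)×2392 = 232.85
(1−α) = 232.85/766.84 = 0.3036;  α = 0.6964.

0.696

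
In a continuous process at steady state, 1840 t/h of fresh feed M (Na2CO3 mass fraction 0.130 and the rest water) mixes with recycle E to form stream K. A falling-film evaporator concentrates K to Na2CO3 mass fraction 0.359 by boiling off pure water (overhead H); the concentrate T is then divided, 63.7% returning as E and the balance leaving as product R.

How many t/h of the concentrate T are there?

1836 t/h

Overall Na2CO3 balance (none leaves overhead): Na2CO3 in fresh feed = Na2CO3 in product, i.e. 1840×0.130 = (1−0.637)·T·0.359.
T = 239.2/(0.359×0.363) = 1835.5 t/h.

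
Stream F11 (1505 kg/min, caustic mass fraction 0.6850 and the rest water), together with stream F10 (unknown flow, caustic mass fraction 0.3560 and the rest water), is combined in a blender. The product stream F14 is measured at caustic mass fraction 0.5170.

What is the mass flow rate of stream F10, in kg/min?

1570 kg/min

Let F10 be the unknown flow. Total out = 1505 + F10.
caustic balance: 1030.9 + 0.356·F10 = 0.517·(1505 + F10)
(0.356 − 0.517)·F10 = 0.517×1505 − 1030.9 = -252.84
F10 = -252.84 / -0.161 = 1570.4 kg/min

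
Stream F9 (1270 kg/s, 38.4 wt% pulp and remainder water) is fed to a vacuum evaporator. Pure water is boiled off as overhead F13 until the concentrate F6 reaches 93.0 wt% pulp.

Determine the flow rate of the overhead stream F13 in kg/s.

pulp is conserved: 1270×0.384 = 487.68 kg/s all reports to the concentrate.
Concentrate = 487.68/(target fraction) = 524.39 kg/s.
Overhead = 1270 − 524.39 = 745.61 kg/s.

745.6 kg/s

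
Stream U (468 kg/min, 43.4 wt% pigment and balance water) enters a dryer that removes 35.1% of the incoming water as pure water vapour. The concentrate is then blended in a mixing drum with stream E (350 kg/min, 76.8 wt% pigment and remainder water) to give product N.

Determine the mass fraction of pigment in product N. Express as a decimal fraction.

Vapour removed = 0.351×0.566×468 = 92.976 kg/min; concentrate = 375.02 kg/min.
pigment reaching the mixer = 203.11 (from concentrate) + 350×0.768 = 471.91 kg/min.
Product flow = 375.02 + 350 = 725.02 kg/min; pigment fraction = 0.651.

0.651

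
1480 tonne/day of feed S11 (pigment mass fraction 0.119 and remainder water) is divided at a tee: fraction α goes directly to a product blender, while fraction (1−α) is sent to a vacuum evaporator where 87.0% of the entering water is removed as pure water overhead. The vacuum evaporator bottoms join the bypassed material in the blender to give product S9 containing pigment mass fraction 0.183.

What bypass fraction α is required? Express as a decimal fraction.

0.544

All 1480×0.119 = 176.12 tonne/day of pigment reaches S9, so S9 = 176.12/0.183 = 962.4 tonne/day and vapour = 517.6 tonne/day.
The evaporator receives (1−α)·1480 of feed at 0.881 water and removes 0.870 of that water:
0.870×0.881×(1−α)×1480 = 517.6
(1−α) = 517.6/1134.4 = 0.4563;  α = 0.5437.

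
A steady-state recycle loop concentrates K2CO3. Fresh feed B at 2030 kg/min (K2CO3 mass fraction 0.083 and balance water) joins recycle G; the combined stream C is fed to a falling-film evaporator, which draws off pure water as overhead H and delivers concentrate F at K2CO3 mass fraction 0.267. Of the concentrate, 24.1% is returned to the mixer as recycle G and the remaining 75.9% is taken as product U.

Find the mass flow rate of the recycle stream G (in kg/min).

Overall K2CO3 balance (none leaves overhead): K2CO3 in fresh feed = K2CO3 in product, i.e. 2030×0.083 = (1−0.241)·F·0.267.
F = 168.49/(0.267×0.759) = 831.42 kg/min.
Recycle G = 0.241×831.42 = 200.37 kg/min.

200.4 kg/min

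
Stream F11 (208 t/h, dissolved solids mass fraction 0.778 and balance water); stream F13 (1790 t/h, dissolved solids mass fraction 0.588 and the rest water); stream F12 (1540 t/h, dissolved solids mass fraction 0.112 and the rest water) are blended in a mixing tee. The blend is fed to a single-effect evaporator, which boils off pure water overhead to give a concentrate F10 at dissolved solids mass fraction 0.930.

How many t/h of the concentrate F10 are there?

1491 t/h

dissolved solids entering = 208×0.778 + 1790×0.588 + 1540×0.112 = 1386.8 t/h.
All dissolved solids reports to F10, so F10 = 1386.8/0.930 = 1491.2 t/h.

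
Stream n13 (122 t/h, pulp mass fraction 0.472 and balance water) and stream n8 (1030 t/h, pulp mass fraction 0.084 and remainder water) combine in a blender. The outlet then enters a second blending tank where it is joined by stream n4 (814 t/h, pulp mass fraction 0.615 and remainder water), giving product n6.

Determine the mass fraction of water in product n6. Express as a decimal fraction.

Overall, product flow = 1966 t/h.
water in = 122×0.528 + 1030×0.916 + 814×0.385 = 1321.3 t/h.
water fraction in n6 = 0.672.

0.672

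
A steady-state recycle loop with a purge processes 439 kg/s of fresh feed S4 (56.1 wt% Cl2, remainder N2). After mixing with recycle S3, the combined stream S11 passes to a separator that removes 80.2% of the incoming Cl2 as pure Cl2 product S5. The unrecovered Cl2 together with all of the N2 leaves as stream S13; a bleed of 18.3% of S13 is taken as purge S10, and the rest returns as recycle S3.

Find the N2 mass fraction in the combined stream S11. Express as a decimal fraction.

0.7819

N2 enters only via S4 and leaves only via the purge: 439×0.439 = 0.183×(N2 in S13), and the separator passes all N2, so N2 in S11 = N2 in S13 = 1053.1 kg/s.
Cl2 in S11: m_A = 439×0.561 + (1−0.183)·(1−0.802)·m_A, so m_A = 246.28/0.8382 = 293.81 kg/s.
S11 = 293.81 + 1053.1 = 1346.9 kg/s.
N2 fraction in S11 = 1053.1/1346.9 = 0.7819.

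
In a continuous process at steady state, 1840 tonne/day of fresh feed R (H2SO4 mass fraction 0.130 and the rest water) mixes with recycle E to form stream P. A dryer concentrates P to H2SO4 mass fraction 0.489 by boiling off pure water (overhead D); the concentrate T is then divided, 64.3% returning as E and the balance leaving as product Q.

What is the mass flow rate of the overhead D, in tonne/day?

1351 tonne/day

Overall H2SO4 balance (none leaves overhead): H2SO4 in fresh feed = H2SO4 in product, i.e. 1840×0.130 = (1−0.643)·T·0.489.
T = 239.2/(0.489×0.357) = 1370.2 tonne/day.
Recycle E = 0.643×1370.2 = 881.04 tonne/day.
Combined feed P = 1840 + 881.04 = 2721 tonne/day.
Overhead D = P − T = 2721 − 1370.2 = 1350.8 tonne/day.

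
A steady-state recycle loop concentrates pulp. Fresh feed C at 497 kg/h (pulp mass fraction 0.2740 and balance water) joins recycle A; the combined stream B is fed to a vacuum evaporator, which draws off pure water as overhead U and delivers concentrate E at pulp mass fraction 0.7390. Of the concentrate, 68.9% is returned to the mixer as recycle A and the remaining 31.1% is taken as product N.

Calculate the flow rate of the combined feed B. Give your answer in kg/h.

Overall pulp balance (none leaves overhead): pulp in fresh feed = pulp in product, i.e. 497×0.274 = (1−0.689)·E·0.739.
E = 136.18/(0.739×0.311) = 592.52 kg/h.
Recycle A = 0.689×592.52 = 408.25 kg/h.
Combined feed B = 497 + 408.25 = 905.25 kg/h.

905.2 kg/h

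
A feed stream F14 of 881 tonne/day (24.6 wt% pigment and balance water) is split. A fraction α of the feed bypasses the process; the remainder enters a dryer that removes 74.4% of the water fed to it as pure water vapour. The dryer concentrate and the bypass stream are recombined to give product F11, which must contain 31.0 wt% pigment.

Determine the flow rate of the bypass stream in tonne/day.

556.8 tonne/day

All 881×0.246 = 216.73 tonne/day of pigment reaches F11, so F11 = 216.73/0.310 = 699.12 tonne/day and vapour = 181.88 tonne/day.
The evaporator receives (1−α)·881 of feed at 0.754 water and removes 0.744 of that water:
0.744×0.754×(1−α)×881 = 181.88
(1−α) = 181.88/494.22 = 0.3680;  α = 0.6320.
Bypass flow = 0.6320×881 = 556.77 tonne/day.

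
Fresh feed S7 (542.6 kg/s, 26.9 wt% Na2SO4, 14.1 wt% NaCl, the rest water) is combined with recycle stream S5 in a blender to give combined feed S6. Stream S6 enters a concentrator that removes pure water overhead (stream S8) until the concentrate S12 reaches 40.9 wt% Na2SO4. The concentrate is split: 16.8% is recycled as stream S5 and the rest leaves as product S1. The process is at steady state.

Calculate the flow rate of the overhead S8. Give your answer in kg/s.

185.7 kg/s

Overall Na2SO4 balance (none leaves overhead): Na2SO4 in fresh feed = Na2SO4 in product, i.e. 542.6×0.269 = (1−0.168)·S12·0.409.
S12 = 145.96/(0.409×0.832) = 428.93 kg/s.
Recycle S5 = 0.168×428.93 = 72.06 kg/s.
Combined feed S6 = 542.6 + 72.06 = 614.66 kg/s.
Overhead S8 = S6 − S12 = 614.66 − 428.93 = 185.73 kg/s.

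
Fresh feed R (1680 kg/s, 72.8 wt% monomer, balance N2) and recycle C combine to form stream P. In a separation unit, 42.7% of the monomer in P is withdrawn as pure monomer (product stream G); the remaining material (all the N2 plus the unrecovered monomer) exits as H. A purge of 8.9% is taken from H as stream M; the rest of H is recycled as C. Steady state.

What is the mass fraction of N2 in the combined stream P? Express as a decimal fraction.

0.6674

N2 enters only via R and leaves only via the purge: 1680×0.272 = 0.089×(N2 in H), and the separation unit passes all N2, so N2 in P = N2 in H = 5134.4 kg/s.
monomer in P: m_A = 1680×0.728 + (1−0.089)·(1−0.427)·m_A, so m_A = 1223/0.4780 = 2558.7 kg/s.
P = 2558.7 + 5134.4 = 7693.1 kg/s.
N2 fraction in P = 5134.4/7693.1 = 0.6674.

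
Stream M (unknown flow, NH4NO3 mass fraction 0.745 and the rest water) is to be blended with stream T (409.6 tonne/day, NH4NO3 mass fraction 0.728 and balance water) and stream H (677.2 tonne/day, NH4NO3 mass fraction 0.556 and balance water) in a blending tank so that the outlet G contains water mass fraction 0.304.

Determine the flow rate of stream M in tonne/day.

1667 tonne/day

Let M be the unknown flow. Total out = 1086.8 + M.
water balance: 412.09 + 0.255·M = 0.304·(1086.8 + M)
(0.255 − 0.304)·M = 0.304×1086.8 − 412.09 = -81.701
M = -81.701 / -0.049 = 1667.4 tonne/day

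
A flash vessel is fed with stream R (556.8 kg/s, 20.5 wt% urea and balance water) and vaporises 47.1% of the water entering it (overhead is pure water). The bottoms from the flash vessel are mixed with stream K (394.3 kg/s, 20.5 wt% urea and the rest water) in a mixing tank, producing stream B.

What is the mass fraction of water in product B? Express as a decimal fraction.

Vapour removed = 0.471×0.795×556.8 = 208.49 kg/s; concentrate = 348.31 kg/s.
water reaching the mixer = 234.17 (from concentrate) + 394.3×0.795 = 547.63 kg/s.
Product flow = 348.31 + 394.3 = 742.61 kg/s; water fraction = 0.737.

0.737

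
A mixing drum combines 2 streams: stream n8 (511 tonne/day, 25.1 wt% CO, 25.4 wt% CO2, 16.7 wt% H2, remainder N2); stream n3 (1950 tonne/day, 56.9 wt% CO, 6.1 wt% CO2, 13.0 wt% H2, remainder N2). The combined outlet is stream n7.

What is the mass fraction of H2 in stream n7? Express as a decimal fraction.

0.138

Total flow out = 511 + 1950 = 2461 tonne/day.
H2 in = 511×0.167 + 1950×0.130 = 338.84 tonne/day.
H2 mass fraction in n7 = 338.84/2461 = 0.138.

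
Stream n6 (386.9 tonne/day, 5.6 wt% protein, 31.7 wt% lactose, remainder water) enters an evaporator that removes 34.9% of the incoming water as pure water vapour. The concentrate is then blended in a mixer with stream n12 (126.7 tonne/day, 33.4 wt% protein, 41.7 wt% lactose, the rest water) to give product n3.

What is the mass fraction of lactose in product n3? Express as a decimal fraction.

Vapour removed = 0.349×0.627×386.9 = 84.663 tonne/day; concentrate = 302.24 tonne/day.
lactose reaching the mixer = 122.65 (from concentrate) + 126.7×0.417 = 175.48 tonne/day.
Product flow = 302.24 + 126.7 = 428.94 tonne/day; lactose fraction = 0.409.

0.409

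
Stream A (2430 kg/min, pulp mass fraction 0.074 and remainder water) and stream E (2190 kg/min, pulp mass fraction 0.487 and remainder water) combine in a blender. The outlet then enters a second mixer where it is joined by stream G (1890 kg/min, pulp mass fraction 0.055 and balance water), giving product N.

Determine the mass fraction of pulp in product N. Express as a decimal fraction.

0.207

Overall, product flow = 6510 kg/min.
pulp in = 2430×0.074 + 2190×0.487 + 1890×0.055 = 1350.3 kg/min.
pulp fraction in N = 0.207.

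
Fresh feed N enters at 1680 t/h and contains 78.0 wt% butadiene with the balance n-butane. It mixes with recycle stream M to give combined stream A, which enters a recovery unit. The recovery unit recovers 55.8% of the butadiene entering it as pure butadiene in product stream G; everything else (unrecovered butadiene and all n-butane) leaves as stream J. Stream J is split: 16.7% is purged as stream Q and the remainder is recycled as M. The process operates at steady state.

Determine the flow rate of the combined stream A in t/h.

4287 t/h

n-butane enters only via N and leaves only via the purge: 1680×0.220 = 0.167×(n-butane in J), and the recovery unit passes all n-butane, so n-butane in A = n-butane in J = 2213.2 t/h.
butadiene in A: m_A = 1680×0.780 + (1−0.167)·(1−0.558)·m_A, so m_A = 1310.4/0.6318 = 2074 t/h.
A = 2074 + 2213.2 = 4287.2 t/h.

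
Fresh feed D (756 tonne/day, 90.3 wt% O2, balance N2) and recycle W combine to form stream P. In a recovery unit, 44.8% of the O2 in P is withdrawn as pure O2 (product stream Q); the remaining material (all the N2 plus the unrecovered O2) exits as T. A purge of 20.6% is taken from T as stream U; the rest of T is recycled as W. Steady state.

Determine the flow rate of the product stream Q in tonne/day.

O2 in P: m_A = 756×0.903 + (1−0.206)·(1−0.448)·m_A, so m_A = 682.67/0.5617 = 1215.3 tonne/day.
Product Q = 0.448×1215.3 = 544.47 tonne/day.

544.5 tonne/day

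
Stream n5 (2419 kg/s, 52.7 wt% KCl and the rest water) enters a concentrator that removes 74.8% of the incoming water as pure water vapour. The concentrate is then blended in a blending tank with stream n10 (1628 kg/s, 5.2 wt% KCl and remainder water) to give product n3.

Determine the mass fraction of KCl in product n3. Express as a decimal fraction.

Vapour removed = 0.748×0.473×2419 = 855.85 kg/s; concentrate = 1563.1 kg/s.
KCl reaching the mixer = 1274.8 (from concentrate) + 1628×0.052 = 1359.5 kg/s.
Product flow = 1563.1 + 1628 = 3191.1 kg/s; KCl fraction = 0.4260.

0.4260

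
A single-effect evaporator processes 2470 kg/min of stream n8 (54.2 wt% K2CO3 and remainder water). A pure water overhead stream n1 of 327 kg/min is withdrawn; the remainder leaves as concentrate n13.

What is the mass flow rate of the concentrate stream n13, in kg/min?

Concentrate = 2470 − 327 = 2143 kg/min.

2143 kg/min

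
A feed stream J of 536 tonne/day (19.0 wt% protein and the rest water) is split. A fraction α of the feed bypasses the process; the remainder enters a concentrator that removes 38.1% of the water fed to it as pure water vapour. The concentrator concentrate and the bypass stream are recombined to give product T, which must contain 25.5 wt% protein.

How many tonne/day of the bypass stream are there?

All 536×0.190 = 101.84 tonne/day of protein reaches T, so T = 101.84/0.255 = 399.37 tonne/day and vapour = 136.63 tonne/day.
The evaporator receives (1−α)·536 of feed at 0.810 water and removes 0.381 of that water:
0.381×0.810×(1−α)×536 = 136.63
(1−α) = 136.63/165.41 = 0.8260;  α = 0.1740.
Bypass flow = 0.1740×536 = 93.281 tonne/day.

93.28 tonne/day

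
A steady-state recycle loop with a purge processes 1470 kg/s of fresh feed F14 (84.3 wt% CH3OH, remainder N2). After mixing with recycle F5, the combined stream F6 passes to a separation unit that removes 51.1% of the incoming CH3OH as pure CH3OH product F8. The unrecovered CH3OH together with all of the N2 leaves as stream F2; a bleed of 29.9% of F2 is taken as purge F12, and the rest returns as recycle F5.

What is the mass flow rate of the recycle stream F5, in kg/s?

1187 kg/s

N2 enters only via F14 and leaves only via the purge: 1470×0.157 = 0.299×(N2 in F2), and the separation unit passes all N2, so N2 in F6 = N2 in F2 = 771.87 kg/s.
CH3OH in F6: m_A = 1470×0.843 + (1−0.299)·(1−0.511)·m_A, so m_A = 1239.2/0.6572 = 1885.6 kg/s.
F2 = (1−0.511)×1885.6 + 771.87 = 1693.9 kg/s.
Recycle F5 = (1−0.299)×1693.9 = 1187.4 kg/s.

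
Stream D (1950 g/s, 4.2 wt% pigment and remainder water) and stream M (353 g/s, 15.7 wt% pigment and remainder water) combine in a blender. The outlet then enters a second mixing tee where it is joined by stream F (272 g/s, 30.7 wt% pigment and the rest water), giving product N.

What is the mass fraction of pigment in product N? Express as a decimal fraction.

Overall, product flow = 2575 g/s.
pigment in = 1950×0.042 + 353×0.157 + 272×0.307 = 220.83 g/s.
pigment fraction in N = 0.0858.

0.0858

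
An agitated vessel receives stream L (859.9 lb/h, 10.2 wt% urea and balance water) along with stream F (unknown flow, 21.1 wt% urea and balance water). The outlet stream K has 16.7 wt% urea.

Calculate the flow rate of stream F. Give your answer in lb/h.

1270 lb/h

Let F be the unknown flow. Total out = 859.9 + F.
urea balance: 87.71 + 0.211·F = 0.167·(859.9 + F)
(0.211 − 0.167)·F = 0.167×859.9 − 87.71 = 55.894
F = 55.894 / 0.044 = 1270.3 lb/h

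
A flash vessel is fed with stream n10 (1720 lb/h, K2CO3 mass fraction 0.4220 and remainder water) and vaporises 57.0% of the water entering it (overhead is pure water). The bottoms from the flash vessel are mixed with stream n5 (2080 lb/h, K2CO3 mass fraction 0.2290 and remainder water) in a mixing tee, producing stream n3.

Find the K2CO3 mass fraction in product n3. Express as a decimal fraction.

0.3718

Vapour removed = 0.570×0.578×1720 = 566.67 lb/h; concentrate = 1153.3 lb/h.
K2CO3 reaching the mixer = 725.84 (from concentrate) + 2080×0.229 = 1202.2 lb/h.
Product flow = 1153.3 + 2080 = 3233.3 lb/h; K2CO3 fraction = 0.3718.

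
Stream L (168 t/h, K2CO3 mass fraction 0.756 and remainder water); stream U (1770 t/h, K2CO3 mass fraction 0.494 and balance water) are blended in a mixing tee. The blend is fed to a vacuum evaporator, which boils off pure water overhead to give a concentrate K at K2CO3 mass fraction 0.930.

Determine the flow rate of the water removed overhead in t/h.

K2CO3 entering = 168×0.756 + 1770×0.494 = 1001.4 t/h.
All K2CO3 reports to K, so K = 1001.4/0.930 = 1076.8 t/h.
Total feed = 1938 t/h; overhead = 1938 − 1076.8 = 861.24 t/h.

861.2 t/h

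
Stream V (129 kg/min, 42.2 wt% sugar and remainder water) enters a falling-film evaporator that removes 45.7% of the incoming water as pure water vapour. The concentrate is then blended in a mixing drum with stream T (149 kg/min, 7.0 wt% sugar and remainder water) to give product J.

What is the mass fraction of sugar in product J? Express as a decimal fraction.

0.2659

Vapour removed = 0.457×0.578×129 = 34.075 kg/min; concentrate = 94.925 kg/min.
sugar reaching the mixer = 54.438 (from concentrate) + 149×0.070 = 64.868 kg/min.
Product flow = 94.925 + 149 = 243.93 kg/min; sugar fraction = 0.2659.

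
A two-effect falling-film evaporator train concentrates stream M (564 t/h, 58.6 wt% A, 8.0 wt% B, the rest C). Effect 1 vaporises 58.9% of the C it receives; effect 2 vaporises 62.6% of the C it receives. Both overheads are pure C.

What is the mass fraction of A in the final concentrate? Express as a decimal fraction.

0.8169

C in feed = 564×0.334 = 188.38 t/h.
After stage 1: C left = (1−0.589)×188.38 = 77.423; stream total = 453.05 t/h.
After stage 2: C left = (1−0.626)×77.423 = 28.956; final concentrate = 404.58 t/h.
A fraction = 330.5/404.58 = 0.8169.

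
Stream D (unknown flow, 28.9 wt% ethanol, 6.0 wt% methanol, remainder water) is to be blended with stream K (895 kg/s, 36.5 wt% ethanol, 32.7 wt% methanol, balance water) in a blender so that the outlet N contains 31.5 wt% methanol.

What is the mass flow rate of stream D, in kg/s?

42.12 kg/s

Let D be the unknown flow. Total out = 895 + D.
methanol balance: 292.67 + 0.060·D = 0.315·(895 + D)
(0.060 − 0.315)·D = 0.315×895 − 292.67 = -10.74
D = -10.74 / -0.255 = 42.118 kg/s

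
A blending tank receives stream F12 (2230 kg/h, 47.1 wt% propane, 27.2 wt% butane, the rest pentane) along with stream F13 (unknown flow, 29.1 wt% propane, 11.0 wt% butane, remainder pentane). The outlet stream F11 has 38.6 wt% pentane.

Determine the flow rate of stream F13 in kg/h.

Let F13 be the unknown flow. Total out = 2230 + F13.
pentane balance: 573.11 + 0.599·F13 = 0.386·(2230 + F13)
(0.599 − 0.386)·F13 = 0.386×2230 − 573.11 = 287.67
F13 = 287.67 / 0.213 = 1350.6 kg/h

1351 kg/h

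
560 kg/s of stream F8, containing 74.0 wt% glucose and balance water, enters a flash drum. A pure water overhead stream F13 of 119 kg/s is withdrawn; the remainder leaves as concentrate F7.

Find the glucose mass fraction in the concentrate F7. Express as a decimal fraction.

glucose is not removed: 560×0.740 = 414.4 kg/s of glucose enters F7.
Concentrate = 560 − 119 = 441 kg/s.
Mass fraction = 414.4/441 = 0.9397.

0.9397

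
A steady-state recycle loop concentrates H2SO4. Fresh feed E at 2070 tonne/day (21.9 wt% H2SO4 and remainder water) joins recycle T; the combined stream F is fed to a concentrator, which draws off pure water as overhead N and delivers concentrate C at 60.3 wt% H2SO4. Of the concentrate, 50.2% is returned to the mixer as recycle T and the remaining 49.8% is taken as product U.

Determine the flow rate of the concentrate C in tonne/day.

1510 tonne/day

Overall H2SO4 balance (none leaves overhead): H2SO4 in fresh feed = H2SO4 in product, i.e. 2070×0.219 = (1−0.502)·C·0.603.
C = 453.33/(0.603×0.498) = 1509.6 tonne/day.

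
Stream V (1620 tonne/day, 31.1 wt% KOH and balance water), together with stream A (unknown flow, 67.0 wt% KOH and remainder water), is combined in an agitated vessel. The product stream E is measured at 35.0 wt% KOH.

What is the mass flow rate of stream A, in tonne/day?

Let A be the unknown flow. Total out = 1620 + A.
KOH balance: 503.82 + 0.670·A = 0.350·(1620 + A)
(0.670 − 0.350)·A = 0.350×1620 − 503.82 = 63.18
A = 63.18 / 0.320 = 197.44 tonne/day

197.4 tonne/day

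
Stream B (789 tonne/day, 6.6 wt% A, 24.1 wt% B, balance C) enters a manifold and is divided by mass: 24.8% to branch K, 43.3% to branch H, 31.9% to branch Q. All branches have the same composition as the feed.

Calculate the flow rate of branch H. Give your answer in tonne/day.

Branch H flow = 0.433×789 = 341.64 tonne/day.

341.6 tonne/day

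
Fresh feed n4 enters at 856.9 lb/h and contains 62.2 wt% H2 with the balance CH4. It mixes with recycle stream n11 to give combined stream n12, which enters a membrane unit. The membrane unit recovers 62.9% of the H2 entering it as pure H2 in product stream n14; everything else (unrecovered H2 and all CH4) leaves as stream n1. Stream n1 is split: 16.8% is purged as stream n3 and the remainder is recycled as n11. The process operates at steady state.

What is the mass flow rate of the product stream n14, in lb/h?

H2 in n12: m_A = 856.9×0.622 + (1−0.168)·(1−0.629)·m_A, so m_A = 532.99/0.6913 = 770.97 lb/h.
Product n14 = 0.629×770.97 = 484.94 lb/h.

484.9 lb/h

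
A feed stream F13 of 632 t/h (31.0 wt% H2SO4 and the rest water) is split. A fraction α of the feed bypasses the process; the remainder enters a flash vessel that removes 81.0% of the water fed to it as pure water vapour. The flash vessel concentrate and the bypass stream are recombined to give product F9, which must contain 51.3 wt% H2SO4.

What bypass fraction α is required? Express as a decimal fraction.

All 632×0.310 = 195.92 t/h of H2SO4 reaches F9, so F9 = 195.92/0.513 = 381.91 t/h and vapour = 250.09 t/h.
The evaporator receives (1−α)·632 of feed at 0.690 water and removes 0.810 of that water:
0.810×0.690×(1−α)×632 = 250.09
(1−α) = 250.09/353.22 = 0.7080;  α = 0.2920.

0.292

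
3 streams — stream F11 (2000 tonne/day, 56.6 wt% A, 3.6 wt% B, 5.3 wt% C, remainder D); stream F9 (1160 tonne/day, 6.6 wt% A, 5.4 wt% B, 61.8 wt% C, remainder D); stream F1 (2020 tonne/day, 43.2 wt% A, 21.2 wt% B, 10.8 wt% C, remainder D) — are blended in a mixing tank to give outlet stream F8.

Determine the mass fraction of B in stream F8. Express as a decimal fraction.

Total flow out = 2000 + 1160 + 2020 = 5180 tonne/day.
B in = 2000×0.036 + 1160×0.054 + 2020×0.212 = 562.88 tonne/day.
B mass fraction in F8 = 562.88/5180 = 0.1087.

0.1087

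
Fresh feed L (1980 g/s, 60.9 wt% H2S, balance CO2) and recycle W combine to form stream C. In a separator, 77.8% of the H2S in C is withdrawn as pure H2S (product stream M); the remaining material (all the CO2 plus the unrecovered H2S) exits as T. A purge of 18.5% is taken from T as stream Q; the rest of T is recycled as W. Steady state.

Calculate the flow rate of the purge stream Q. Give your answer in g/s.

CO2 enters only via L and leaves only via the purge: 1980×0.391 = 0.185×(CO2 in T), and the separator passes all CO2, so CO2 in C = CO2 in T = 4184.8 g/s.
H2S in C: m_A = 1980×0.609 + (1−0.185)·(1−0.778)·m_A, so m_A = 1205.8/0.8191 = 1472.2 g/s.
T = (1−0.778)×1472.2 + 4184.8 = 4511.6 g/s.
Purge Q = 0.185×4511.6 = 834.64 g/s.

834.6 g/s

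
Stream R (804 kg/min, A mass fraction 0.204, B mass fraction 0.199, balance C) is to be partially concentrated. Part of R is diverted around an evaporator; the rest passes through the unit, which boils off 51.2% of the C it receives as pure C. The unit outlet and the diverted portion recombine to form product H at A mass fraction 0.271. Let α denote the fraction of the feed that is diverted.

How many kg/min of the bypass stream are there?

All 804×0.204 = 164.02 kg/min of A reaches H, so H = 164.02/0.271 = 605.23 kg/min and vapour = 198.77 kg/min.
The evaporator receives (1−α)·804 of feed at 0.597 C and removes 0.512 of that C:
0.512×0.597×(1−α)×804 = 198.77
(1−α) = 198.77/245.75 = 0.8088;  α = 0.1912.
Bypass flow = 0.1912×804 = 153.69 kg/min.

153.7 kg/min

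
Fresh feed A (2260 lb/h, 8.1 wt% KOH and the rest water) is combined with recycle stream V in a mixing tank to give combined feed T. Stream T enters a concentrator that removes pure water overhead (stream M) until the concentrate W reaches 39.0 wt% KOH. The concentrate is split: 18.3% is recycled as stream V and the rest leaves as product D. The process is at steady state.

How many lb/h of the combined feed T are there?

Overall KOH balance (none leaves overhead): KOH in fresh feed = KOH in product, i.e. 2260×0.081 = (1−0.183)·W·0.390.
W = 183.06/(0.390×0.817) = 574.52 lb/h.
Recycle V = 0.183×574.52 = 105.14 lb/h.
Combined feed T = 2260 + 105.14 = 2365.1 lb/h.

2365 lb/h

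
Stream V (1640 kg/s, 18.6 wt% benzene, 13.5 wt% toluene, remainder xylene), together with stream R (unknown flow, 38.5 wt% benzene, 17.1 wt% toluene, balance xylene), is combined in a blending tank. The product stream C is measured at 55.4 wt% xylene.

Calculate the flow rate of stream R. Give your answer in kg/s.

1864 kg/s

Let R be the unknown flow. Total out = 1640 + R.
xylene balance: 1113.6 + 0.444·R = 0.554·(1640 + R)
(0.444 − 0.554)·R = 0.554×1640 − 1113.6 = -205
R = -205 / -0.110 = 1863.6 kg/s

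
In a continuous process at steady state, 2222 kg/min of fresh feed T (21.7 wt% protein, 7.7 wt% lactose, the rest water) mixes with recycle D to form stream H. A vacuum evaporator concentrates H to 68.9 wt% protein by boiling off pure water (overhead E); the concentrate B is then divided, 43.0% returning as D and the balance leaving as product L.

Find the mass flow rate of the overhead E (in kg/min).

Overall protein balance (none leaves overhead): protein in fresh feed = protein in product, i.e. 2222×0.217 = (1−0.430)·B·0.689.
B = 482.17/(0.689×0.570) = 1227.7 kg/min.
Recycle D = 0.430×1227.7 = 527.93 kg/min.
Combined feed H = 2222 + 527.93 = 2749.9 kg/min.
Overhead E = H − B = 2749.9 − 1227.7 = 1522.2 kg/min.

1522 kg/min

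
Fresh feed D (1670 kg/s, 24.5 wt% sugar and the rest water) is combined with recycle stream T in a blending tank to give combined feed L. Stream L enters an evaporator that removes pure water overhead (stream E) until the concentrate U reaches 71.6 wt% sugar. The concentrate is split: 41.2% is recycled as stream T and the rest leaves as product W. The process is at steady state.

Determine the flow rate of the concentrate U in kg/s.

971.8 kg/s

Overall sugar balance (none leaves overhead): sugar in fresh feed = sugar in product, i.e. 1670×0.245 = (1−0.412)·U·0.716.
U = 409.15/(0.716×0.588) = 971.83 kg/s.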